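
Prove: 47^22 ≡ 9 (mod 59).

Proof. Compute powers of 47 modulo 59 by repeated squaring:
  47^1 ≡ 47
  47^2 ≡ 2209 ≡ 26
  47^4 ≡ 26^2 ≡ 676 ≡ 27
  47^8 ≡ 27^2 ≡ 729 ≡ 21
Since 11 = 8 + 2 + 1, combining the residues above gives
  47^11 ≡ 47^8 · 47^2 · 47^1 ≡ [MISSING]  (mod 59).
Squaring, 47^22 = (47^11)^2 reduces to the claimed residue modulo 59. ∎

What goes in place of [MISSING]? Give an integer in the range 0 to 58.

56

Multiply the listed residues: 21 · 26 · 47 = 546 → 25662.
Reducing modulo 59: 25662 = 434·59 + 56, so 47^11 ≡ 56.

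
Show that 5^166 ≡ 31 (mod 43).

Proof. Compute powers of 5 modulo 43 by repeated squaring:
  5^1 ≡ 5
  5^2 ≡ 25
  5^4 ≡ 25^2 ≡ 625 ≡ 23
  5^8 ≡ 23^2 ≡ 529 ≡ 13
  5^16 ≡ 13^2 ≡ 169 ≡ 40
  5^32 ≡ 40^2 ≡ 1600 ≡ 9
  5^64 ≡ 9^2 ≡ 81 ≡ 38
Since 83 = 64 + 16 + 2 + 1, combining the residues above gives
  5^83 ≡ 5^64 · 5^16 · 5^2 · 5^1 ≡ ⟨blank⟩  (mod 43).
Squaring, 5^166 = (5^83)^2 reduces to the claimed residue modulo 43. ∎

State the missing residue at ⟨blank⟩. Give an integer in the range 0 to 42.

5^64 · 5^16 · 5^2 · 5^1 ≡ 38 · 40 · 25 · 5 = 190000.
190000 mod 43 = 26, so 5^83 ≡ 26 (mod 43).

26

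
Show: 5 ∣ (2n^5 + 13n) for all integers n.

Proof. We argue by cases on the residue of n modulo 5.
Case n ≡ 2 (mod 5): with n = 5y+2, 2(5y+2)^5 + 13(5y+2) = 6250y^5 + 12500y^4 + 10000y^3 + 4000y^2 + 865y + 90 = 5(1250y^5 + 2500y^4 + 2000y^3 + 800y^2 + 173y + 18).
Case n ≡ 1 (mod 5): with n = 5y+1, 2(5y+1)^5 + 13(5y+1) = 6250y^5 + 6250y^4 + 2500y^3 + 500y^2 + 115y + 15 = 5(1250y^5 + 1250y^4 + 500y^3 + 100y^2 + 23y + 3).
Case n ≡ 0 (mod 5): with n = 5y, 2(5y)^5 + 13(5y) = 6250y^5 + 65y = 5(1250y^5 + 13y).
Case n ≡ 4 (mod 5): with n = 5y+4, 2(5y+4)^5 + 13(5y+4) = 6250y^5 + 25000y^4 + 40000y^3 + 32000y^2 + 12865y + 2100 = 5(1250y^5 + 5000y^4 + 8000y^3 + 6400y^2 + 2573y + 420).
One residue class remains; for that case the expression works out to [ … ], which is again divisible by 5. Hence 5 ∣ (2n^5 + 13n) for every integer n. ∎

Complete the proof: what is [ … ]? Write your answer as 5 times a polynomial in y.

Only n ≡ 3 (mod 5) is unaccounted for. Put n = 5y+3:
2(5y+3)^5 + 13(5y+3) expands to 6250y^5 + 18750y^4 + 22500y^3 + 13500y^2 + 4115y + 525,
and factoring out 5 leaves 5(1250y^5 + 3750y^4 + 4500y^3 + 2700y^2 + 823y + 105).

5(1250y^5 + 3750y^4 + 4500y^3 + 2700y^2 + 823y + 105)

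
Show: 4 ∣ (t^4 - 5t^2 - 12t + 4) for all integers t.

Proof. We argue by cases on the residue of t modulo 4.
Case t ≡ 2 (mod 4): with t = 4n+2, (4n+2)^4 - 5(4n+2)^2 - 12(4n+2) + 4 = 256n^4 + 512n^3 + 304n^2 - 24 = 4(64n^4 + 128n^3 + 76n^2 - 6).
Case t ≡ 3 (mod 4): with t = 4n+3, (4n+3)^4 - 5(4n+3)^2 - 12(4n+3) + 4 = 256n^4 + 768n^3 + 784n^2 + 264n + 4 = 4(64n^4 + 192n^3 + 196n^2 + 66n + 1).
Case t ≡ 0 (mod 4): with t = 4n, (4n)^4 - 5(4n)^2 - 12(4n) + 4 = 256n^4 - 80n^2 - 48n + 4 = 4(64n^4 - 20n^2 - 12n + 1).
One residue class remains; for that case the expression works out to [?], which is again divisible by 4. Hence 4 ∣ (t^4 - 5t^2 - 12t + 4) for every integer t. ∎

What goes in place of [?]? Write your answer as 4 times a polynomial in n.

4(64n^4 + 64n^3 + 4n^2 - 18n - 3)

Only t ≡ 1 (mod 4) is unaccounted for. Put t = 4n+1:
(4n+1)^4 - 5(4n+1)^2 - 12(4n+1) + 4 expands to 256n^4 + 256n^3 + 16n^2 - 72n - 12,
and factoring out 4 leaves 4(64n^4 + 64n^3 + 4n^2 - 18n - 3).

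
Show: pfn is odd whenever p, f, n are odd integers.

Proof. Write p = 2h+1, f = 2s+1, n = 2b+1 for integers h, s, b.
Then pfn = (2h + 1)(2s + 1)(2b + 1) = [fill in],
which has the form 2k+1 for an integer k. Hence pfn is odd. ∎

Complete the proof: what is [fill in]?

2(4bhs + 2bh + 2bs + b + 2hs + h + s) + 1

(2h + 1)(2s + 1)(2b + 1) = 8bhs + 4bh + 4bs + 2b + 4hs + 2h + 2s + 1
= 2(4bhs + 2bh + 2bs + b + 2hs + h + s) + 1.
Since 4bhs + 2bh + 2bs + b + 2hs + h + s is an integer, the product is of the form 2k+1 for an integer k.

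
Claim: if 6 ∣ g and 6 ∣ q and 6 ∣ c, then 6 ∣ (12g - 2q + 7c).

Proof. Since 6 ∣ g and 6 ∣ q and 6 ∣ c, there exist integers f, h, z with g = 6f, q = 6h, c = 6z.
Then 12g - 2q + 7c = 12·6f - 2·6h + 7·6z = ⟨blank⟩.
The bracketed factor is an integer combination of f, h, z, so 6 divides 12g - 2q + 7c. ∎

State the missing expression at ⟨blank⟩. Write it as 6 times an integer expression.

6(12f - 2h + 7z)

Each term has a factor of 6: 12·6f - 2·6h + 7·6z = 6·(12f - 2h + 7z).
Since 12f - 2h + 7z is an integer, 6 ∣ (12g - 2q + 7c).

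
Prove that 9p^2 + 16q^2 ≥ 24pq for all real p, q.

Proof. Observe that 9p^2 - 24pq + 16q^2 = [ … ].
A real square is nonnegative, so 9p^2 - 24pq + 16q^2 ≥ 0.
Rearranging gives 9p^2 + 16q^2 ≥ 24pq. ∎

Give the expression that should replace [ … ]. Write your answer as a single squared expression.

9p^2 - 24pq + 16q^2 is a perfect-square trinomial: the outer terms are (3p)^2 and (4q)^2, and the cross term is -2·3p·4q.
So 9p^2 - 24pq + 16q^2 = (3p - 4q)^2 ≥ 0.

(3p - 4q)^2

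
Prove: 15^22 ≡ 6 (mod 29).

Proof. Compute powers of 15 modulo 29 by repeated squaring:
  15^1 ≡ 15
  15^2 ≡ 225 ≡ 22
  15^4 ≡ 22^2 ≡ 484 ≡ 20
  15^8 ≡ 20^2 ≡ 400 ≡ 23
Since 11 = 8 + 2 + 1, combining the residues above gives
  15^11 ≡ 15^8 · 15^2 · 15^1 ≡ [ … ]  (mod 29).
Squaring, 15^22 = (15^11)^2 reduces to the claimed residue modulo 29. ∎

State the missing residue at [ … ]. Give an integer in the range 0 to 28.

21

Multiply the listed residues: 23 · 22 · 15 = 506 → 7590.
Reducing modulo 29: 7590 = 261·29 + 21, so 15^11 ≡ 21.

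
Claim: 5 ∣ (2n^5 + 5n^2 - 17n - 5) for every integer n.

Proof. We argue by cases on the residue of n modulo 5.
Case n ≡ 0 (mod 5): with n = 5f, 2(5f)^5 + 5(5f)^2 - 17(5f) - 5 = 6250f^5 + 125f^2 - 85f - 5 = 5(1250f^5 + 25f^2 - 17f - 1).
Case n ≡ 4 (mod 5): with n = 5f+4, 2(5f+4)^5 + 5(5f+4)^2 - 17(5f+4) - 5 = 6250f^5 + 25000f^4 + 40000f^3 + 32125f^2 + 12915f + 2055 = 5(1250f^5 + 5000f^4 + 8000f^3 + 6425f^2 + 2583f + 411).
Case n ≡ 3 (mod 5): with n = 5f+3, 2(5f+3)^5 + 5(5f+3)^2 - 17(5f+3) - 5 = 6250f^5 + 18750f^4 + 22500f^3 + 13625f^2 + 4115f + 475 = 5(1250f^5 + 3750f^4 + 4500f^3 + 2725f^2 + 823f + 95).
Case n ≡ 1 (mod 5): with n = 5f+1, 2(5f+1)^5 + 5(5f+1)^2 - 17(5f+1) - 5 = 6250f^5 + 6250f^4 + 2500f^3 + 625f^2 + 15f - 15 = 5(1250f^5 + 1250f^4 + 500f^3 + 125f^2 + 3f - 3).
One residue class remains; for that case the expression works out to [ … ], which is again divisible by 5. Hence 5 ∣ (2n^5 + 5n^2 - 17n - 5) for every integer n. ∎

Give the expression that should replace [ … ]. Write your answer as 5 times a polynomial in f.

The residues treated are {0, 4, 3, 1}, so the missing case is n ≡ 2 (mod 5); write n = 5f+2.
Then 2(5f+2)^5 + 5(5f+2)^2 - 17(5f+2) - 5 = 6250f^5 + 12500f^4 + 10000f^3 + 4125f^2 + 815f + 45 = 5(1250f^5 + 2500f^4 + 2000f^3 + 825f^2 + 163f + 9).

5(1250f^5 + 2500f^4 + 2000f^3 + 825f^2 + 163f + 9)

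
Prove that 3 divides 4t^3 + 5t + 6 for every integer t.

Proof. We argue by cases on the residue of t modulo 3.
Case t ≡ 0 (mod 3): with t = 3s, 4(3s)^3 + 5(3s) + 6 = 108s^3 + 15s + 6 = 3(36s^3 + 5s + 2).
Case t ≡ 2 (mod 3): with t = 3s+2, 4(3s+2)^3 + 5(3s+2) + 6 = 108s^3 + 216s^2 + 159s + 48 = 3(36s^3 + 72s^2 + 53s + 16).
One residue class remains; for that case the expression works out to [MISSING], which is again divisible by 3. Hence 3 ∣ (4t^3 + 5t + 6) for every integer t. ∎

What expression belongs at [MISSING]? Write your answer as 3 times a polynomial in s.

3(36s^3 + 36s^2 + 17s + 5)

Only t ≡ 1 (mod 3) is unaccounted for. Put t = 3s+1:
4(3s+1)^3 + 5(3s+1) + 6 expands to 108s^3 + 108s^2 + 51s + 15,
and factoring out 3 leaves 3(36s^3 + 36s^2 + 17s + 5).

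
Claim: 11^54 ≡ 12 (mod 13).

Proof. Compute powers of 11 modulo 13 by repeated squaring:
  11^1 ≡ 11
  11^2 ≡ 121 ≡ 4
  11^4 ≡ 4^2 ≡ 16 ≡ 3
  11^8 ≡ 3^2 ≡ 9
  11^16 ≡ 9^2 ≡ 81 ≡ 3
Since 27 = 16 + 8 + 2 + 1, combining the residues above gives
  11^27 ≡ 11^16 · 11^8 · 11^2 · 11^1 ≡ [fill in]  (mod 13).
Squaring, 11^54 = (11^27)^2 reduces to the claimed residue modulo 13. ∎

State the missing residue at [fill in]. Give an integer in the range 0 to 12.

5

Multiply the listed residues: 3 · 9 · 4 · 11 = 27 → 108 → 1188.
Reducing modulo 13: 1188 = 91·13 + 5, so 11^27 ≡ 5.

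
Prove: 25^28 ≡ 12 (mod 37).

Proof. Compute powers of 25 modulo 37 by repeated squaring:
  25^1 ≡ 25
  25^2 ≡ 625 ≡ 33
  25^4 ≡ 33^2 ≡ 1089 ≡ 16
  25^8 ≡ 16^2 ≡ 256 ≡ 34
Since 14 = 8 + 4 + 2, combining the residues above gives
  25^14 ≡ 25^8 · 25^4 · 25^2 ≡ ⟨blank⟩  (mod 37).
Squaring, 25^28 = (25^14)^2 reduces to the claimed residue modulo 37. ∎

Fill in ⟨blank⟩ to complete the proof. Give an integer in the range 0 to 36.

7

25^8 · 25^4 · 25^2 ≡ 34 · 16 · 33 = 17952.
17952 mod 37 = 7, so 25^14 ≡ 7 (mod 37).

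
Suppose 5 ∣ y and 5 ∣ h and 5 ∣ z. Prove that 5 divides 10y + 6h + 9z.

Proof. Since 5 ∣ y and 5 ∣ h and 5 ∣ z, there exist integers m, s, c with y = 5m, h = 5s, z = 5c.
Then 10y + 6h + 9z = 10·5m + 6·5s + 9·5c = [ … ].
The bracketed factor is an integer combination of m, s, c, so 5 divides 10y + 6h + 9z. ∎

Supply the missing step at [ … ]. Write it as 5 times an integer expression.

Each term has a factor of 5: 10·5m + 6·5s + 9·5c = 5·(9c + 10m + 6s).
Since 9c + 10m + 6s is an integer, 5 ∣ (10y + 6h + 9z).

5(9c + 10m + 6s)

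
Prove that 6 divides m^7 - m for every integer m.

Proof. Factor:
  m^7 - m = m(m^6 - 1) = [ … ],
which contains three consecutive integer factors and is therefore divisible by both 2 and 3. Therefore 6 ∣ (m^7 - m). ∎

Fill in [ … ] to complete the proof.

m^6 - 1 = (m^2 - 1)(m^4 + m^2 + 1), and m^2 - 1 = (m-1)(m+1).
So m(m^6 - 1) = (m - 1)m(m + 1)(m^4 + m^2 + 1).

(m - 1)m(m + 1)(m^4 + m^2 + 1)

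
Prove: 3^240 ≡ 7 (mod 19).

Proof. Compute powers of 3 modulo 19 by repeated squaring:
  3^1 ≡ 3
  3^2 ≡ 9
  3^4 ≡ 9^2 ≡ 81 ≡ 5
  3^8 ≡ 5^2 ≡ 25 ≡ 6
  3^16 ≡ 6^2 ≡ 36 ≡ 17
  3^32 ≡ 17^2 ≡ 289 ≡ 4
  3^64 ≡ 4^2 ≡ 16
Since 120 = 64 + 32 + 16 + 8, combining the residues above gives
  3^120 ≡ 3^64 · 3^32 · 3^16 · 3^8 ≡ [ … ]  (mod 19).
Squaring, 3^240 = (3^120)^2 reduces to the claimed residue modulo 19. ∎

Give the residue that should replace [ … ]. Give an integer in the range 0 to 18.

Multiply the listed residues: 16 · 4 · 17 · 6 = 64 → 1088 → 6528.
Reducing modulo 19: 6528 = 343·19 + 11, so 3^120 ≡ 11.

11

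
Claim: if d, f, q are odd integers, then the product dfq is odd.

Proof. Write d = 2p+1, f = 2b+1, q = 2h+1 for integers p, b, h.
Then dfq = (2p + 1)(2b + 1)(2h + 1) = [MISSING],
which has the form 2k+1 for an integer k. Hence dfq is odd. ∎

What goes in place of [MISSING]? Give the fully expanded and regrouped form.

Expanding: (2p + 1)(2b + 1)(2h + 1) = 8bhp + 4bh + 4bp + 2b + 4hp + 2h + 2p + 1.
Every term except the constant is even, so this is 2(4bhp + 2bh + 2bp + b + 2hp + h + p) + 1,
and 4bhp + 2bh + 2bp + b + 2hp + h + p ∈ ℤ gives the required form.

2(4bhp + 2bh + 2bp + b + 2hp + h + p) + 1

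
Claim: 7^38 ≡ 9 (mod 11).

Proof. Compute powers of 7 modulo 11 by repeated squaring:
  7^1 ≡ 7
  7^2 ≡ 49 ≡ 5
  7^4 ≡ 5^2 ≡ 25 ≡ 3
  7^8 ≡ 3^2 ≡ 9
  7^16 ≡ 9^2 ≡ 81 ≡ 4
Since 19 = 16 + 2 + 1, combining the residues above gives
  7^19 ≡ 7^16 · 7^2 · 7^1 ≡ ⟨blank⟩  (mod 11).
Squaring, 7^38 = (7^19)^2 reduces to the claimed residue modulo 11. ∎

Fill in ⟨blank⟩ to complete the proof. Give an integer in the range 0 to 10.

7^16 · 7^2 · 7^1 ≡ 4 · 5 · 7 = 140.
140 mod 11 = 8, so 7^19 ≡ 8 (mod 11).

8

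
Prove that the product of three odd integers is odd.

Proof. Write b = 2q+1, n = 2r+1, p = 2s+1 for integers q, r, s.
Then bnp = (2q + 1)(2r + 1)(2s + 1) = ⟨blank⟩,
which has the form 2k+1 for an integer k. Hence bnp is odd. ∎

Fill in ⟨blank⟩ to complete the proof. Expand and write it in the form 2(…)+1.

Expanding: (2q + 1)(2r + 1)(2s + 1) = 8qrs + 4qr + 4qs + 2q + 4rs + 2r + 2s + 1.
Every term except the constant is even, so this is 2(4qrs + 2qr + 2qs + q + 2rs + r + s) + 1,
and 4qrs + 2qr + 2qs + q + 2rs + r + s ∈ ℤ gives the required form.

2(4qrs + 2qr + 2qs + q + 2rs + r + s) + 1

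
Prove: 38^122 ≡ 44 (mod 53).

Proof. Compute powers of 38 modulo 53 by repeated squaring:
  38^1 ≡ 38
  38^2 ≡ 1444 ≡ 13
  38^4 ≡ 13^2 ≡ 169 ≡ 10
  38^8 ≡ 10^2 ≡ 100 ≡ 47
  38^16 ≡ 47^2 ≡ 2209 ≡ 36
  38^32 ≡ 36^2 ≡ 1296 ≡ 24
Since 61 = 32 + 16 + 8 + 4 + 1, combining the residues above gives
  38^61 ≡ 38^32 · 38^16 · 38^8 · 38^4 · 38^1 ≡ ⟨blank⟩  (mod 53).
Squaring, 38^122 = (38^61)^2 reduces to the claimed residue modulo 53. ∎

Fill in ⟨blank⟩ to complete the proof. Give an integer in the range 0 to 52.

37

38^32 · 38^16 · 38^8 · 38^4 · 38^1 ≡ 24 · 36 · 47 · 10 · 38 = 15431040.
15431040 mod 53 = 37, so 38^61 ≡ 37 (mod 53).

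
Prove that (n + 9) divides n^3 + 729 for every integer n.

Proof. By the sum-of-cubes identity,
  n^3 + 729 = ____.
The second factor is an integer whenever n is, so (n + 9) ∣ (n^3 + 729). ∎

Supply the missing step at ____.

(n + 9)(n^2 - 9n + 81)

Polynomial division of n^3 + 729 by n + 9 leaves remainder 0 and quotient n^2 - 9n + 81.
Hence n^3 + 729 = (n + 9)(n^2 - 9n + 81).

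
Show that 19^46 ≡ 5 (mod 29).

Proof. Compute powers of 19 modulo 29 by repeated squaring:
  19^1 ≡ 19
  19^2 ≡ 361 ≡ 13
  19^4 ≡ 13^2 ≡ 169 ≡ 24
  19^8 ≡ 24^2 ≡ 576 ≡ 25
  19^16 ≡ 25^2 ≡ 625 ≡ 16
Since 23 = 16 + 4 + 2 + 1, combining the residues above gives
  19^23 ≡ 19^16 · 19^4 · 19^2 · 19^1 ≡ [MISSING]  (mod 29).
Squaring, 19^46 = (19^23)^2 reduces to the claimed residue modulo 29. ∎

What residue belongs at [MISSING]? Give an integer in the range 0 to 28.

19^16 · 19^4 · 19^2 · 19^1 ≡ 16 · 24 · 13 · 19 = 94848.
94848 mod 29 = 18, so 19^23 ≡ 18 (mod 29).

18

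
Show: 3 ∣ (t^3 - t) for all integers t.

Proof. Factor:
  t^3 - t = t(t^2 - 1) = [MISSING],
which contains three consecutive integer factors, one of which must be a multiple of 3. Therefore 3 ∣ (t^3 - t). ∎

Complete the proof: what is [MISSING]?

t(t^2 - 1) = t(t - 1)(t + 1) = (t - 1)t(t + 1).
These three factors are consecutive integers, so their product is divisible by 3.

(t - 1)t(t + 1)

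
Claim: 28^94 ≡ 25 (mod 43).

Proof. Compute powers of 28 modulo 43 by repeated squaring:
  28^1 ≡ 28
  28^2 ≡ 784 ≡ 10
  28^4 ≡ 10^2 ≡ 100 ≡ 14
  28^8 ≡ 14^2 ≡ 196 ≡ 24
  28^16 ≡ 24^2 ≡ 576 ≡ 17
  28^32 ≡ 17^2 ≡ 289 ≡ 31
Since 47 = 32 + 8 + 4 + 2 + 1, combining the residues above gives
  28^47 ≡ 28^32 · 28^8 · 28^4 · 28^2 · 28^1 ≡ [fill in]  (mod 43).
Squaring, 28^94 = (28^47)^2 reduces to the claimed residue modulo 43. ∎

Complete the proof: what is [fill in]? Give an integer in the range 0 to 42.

5

Multiply the listed residues: 31 · 24 · 14 · 10 · 28 = 744 → 10416 → 104160 → 2916480.
Reducing modulo 43: 2916480 = 67825·43 + 5, so 28^47 ≡ 5.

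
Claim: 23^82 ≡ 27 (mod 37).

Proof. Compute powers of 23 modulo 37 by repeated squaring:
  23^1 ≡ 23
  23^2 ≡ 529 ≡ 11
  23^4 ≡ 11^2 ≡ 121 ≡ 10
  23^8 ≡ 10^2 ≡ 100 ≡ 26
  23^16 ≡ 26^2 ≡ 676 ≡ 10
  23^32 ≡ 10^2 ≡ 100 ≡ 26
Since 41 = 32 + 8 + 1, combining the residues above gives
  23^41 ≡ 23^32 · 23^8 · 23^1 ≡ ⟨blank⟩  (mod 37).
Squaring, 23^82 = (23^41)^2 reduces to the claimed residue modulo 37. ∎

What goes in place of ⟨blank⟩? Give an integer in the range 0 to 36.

23^32 · 23^8 · 23^1 ≡ 26 · 26 · 23 = 15548.
15548 mod 37 = 8, so 23^41 ≡ 8 (mod 37).

8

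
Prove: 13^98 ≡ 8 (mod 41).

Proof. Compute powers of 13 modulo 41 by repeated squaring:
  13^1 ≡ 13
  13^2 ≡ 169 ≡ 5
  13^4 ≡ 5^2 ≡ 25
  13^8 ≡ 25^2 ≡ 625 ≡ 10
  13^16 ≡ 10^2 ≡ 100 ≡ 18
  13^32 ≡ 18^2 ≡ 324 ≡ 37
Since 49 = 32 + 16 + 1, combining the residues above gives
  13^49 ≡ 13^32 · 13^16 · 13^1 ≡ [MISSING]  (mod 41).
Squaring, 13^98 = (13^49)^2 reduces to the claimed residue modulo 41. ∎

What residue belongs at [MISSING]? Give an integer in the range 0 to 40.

7

13^32 · 13^16 · 13^1 ≡ 37 · 18 · 13 = 8658.
8658 mod 41 = 7, so 13^49 ≡ 7 (mod 41).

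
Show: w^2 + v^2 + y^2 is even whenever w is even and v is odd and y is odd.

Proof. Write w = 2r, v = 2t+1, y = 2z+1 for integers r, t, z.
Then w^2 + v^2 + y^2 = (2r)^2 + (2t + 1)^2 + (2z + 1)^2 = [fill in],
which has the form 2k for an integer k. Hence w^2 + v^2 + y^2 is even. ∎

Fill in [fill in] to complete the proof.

(2r)^2 + (2t + 1)^2 + (2z + 1)^2 = 4r^2 + 4t^2 + 4t + 4z^2 + 4z + 2
= 2(2r^2 + 2t^2 + 2t + 2z^2 + 2z + 1).
Since 2r^2 + 2t^2 + 2t + 2z^2 + 2z + 1 is an integer, the sum of squares is of the form 2k for an integer k.

2(2r^2 + 2t^2 + 2t + 2z^2 + 2z + 1)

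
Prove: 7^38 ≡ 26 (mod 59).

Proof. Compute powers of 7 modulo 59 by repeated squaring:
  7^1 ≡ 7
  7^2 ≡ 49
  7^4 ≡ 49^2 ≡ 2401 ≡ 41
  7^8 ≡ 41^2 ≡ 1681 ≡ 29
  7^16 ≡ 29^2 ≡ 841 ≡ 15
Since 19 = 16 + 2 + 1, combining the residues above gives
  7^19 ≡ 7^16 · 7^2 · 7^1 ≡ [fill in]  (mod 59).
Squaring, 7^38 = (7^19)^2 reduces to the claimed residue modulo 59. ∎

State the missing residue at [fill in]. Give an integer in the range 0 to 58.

12

7^16 · 7^2 · 7^1 ≡ 15 · 49 · 7 = 5145.
5145 mod 59 = 12, so 7^19 ≡ 12 (mod 59).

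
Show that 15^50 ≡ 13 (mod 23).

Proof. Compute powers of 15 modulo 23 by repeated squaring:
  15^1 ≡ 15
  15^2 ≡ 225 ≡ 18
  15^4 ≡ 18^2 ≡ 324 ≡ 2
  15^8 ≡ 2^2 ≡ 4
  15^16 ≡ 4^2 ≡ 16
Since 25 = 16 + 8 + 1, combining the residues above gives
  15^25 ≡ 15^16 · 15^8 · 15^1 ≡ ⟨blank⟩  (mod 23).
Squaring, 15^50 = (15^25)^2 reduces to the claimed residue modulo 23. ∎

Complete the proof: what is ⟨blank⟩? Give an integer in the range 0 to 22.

Multiply the listed residues: 16 · 4 · 15 = 64 → 960.
Reducing modulo 23: 960 = 41·23 + 17, so 15^25 ≡ 17.

17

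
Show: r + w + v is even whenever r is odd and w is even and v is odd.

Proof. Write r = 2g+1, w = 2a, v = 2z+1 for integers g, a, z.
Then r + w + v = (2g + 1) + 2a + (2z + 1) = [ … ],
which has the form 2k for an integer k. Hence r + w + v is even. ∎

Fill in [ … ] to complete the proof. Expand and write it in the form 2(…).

2(a + g + z + 1)

(2g + 1) + 2a + (2z + 1) = 2a + 2g + 2z + 2
= 2(a + g + z + 1).
Since a + g + z + 1 is an integer, the sum is of the form 2k for an integer k.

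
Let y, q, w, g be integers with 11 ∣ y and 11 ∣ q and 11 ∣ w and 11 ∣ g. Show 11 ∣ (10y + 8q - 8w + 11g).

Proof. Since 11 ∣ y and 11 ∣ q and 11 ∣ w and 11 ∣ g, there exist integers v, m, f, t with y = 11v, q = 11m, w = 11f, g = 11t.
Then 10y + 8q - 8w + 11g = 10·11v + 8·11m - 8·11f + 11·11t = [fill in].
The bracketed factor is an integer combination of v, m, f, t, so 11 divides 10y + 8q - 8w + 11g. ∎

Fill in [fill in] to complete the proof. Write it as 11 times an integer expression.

11(-8f + 8m + 11t + 10v)

Each term has a factor of 11: 10·11v + 8·11m - 8·11f + 11·11t = 11·(-8f + 8m + 11t + 10v).
Since -8f + 8m + 11t + 10v is an integer, 11 ∣ (10y + 8q - 8w + 11g).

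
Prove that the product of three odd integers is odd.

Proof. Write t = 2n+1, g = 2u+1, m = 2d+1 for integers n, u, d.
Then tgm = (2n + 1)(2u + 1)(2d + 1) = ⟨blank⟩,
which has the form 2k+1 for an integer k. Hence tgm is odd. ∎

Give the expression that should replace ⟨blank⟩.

Expanding: (2n + 1)(2u + 1)(2d + 1) = 8dnu + 4dn + 4du + 2d + 4nu + 2n + 2u + 1.
Every term except the constant is even, so this is 2(4dnu + 2dn + 2du + d + 2nu + n + u) + 1,
and 4dnu + 2dn + 2du + d + 2nu + n + u ∈ ℤ gives the required form.

2(4dnu + 2dn + 2du + d + 2nu + n + u) + 1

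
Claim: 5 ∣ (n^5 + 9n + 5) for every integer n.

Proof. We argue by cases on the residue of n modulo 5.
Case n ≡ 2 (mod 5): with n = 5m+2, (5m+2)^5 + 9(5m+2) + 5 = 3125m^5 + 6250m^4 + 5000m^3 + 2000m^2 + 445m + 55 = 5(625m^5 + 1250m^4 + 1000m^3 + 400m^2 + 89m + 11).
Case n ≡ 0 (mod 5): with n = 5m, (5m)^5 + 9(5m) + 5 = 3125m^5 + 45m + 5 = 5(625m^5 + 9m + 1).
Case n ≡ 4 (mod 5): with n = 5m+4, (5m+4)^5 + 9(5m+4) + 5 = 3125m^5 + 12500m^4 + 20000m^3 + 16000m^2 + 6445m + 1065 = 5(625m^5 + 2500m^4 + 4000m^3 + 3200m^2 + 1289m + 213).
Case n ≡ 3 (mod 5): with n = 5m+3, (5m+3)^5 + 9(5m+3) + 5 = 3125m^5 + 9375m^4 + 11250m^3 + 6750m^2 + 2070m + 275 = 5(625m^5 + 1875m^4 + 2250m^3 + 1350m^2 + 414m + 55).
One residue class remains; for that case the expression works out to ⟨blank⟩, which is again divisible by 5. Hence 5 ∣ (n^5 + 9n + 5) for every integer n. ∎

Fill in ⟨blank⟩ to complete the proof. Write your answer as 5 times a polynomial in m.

5(625m^5 + 625m^4 + 250m^3 + 50m^2 + 14m + 3)

The residues treated are {2, 0, 4, 3}, so the missing case is n ≡ 1 (mod 5); write n = 5m+1.
Then (5m+1)^5 + 9(5m+1) + 5 = 3125m^5 + 3125m^4 + 1250m^3 + 250m^2 + 70m + 15 = 5(625m^5 + 625m^4 + 250m^3 + 50m^2 + 14m + 3).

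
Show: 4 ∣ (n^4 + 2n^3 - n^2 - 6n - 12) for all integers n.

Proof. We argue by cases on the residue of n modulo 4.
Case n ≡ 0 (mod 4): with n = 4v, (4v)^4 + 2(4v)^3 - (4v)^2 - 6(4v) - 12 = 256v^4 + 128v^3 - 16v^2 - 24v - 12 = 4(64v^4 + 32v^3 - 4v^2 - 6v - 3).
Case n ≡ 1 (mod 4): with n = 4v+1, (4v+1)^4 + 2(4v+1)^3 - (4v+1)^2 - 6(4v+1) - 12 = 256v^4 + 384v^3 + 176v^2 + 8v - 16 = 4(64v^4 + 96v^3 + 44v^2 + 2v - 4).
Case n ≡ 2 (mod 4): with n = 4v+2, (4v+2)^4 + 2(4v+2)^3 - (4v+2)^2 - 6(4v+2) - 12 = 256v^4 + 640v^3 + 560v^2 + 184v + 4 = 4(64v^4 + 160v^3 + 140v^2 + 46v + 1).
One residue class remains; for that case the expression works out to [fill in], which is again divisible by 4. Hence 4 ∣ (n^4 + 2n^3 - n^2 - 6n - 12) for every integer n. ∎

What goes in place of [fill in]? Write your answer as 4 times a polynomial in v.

4(64v^4 + 224v^3 + 284v^2 + 150v + 24)

The residues treated are {0, 1, 2}, so the missing case is n ≡ 3 (mod 4); write n = 4v+3.
Then (4v+3)^4 + 2(4v+3)^3 - (4v+3)^2 - 6(4v+3) - 12 = 256v^4 + 896v^3 + 1136v^2 + 600v + 96 = 4(64v^4 + 224v^3 + 284v^2 + 150v + 24).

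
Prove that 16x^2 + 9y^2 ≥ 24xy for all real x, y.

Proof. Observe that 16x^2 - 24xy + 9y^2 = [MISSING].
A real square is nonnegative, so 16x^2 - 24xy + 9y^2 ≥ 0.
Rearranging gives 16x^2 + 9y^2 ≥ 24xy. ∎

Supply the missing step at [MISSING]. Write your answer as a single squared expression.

(4x - 3y)^2

16x^2 - 24xy + 9y^2 is a perfect-square trinomial: the outer terms are (4x)^2 and (3y)^2, and the cross term is -2·4x·3y.
So 16x^2 - 24xy + 9y^2 = (4x - 3y)^2 ≥ 0.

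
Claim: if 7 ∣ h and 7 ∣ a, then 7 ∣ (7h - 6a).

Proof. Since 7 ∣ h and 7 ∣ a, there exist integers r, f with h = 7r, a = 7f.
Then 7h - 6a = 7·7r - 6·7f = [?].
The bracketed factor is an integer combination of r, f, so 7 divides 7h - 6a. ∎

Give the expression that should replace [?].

7(-6f + 7r)

Each term has a factor of 7: 7·7r - 6·7f = 7·(-6f + 7r).
Since -6f + 7r is an integer, 7 ∣ (7h - 6a).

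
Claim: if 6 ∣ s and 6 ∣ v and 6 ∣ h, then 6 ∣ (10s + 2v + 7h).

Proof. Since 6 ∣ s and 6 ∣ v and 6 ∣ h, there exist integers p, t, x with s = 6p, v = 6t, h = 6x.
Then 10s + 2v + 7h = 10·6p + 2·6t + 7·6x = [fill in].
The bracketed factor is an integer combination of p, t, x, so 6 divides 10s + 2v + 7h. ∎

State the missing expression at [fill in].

Each term has a factor of 6: 10·6p + 2·6t + 7·6x = 6·(10p + 2t + 7x).
Since 10p + 2t + 7x is an integer, 6 ∣ (10s + 2v + 7h).

6(10p + 2t + 7x)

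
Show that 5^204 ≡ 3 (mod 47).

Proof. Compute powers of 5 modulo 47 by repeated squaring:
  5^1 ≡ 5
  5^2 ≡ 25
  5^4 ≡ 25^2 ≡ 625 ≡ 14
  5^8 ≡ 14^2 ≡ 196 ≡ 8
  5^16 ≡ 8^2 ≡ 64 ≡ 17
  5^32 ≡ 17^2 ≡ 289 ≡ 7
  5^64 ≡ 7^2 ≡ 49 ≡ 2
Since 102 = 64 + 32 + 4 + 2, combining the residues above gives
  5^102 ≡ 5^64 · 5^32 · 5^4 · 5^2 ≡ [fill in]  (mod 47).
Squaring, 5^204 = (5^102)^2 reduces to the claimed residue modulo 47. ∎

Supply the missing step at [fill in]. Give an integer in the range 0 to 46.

12

5^64 · 5^32 · 5^4 · 5^2 ≡ 2 · 7 · 14 · 25 = 4900.
4900 mod 47 = 12, so 5^102 ≡ 12 (mod 47).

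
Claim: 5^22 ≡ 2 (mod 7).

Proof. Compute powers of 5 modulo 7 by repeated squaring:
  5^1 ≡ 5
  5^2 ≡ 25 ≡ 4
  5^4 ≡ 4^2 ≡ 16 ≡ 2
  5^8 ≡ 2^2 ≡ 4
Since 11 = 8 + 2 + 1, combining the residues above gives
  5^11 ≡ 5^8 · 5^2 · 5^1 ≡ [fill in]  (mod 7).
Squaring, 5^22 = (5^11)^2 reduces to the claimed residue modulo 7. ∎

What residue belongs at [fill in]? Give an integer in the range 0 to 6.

3

Multiply the listed residues: 4 · 4 · 5 = 16 → 80.
Reducing modulo 7: 80 = 11·7 + 3, so 5^11 ≡ 3.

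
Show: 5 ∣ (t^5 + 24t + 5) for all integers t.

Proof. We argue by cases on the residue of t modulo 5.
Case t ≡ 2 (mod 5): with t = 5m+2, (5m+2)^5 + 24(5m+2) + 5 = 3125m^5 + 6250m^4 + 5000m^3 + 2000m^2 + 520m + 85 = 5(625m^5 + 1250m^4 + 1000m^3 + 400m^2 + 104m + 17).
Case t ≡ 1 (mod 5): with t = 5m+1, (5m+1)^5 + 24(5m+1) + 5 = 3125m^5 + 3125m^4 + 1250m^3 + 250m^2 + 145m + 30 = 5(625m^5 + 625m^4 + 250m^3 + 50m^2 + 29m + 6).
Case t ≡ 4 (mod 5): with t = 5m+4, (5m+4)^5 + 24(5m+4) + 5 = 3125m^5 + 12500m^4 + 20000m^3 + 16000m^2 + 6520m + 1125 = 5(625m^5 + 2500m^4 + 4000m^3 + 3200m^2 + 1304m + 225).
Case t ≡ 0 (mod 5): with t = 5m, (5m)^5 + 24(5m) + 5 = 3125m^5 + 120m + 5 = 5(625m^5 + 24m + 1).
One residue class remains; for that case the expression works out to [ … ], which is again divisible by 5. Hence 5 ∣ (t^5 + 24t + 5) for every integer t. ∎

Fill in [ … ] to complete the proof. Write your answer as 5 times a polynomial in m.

5(625m^5 + 1875m^4 + 2250m^3 + 1350m^2 + 429m + 64)

The residues treated are {2, 1, 4, 0}, so the missing case is t ≡ 3 (mod 5); write t = 5m+3.
Then (5m+3)^5 + 24(5m+3) + 5 = 3125m^5 + 9375m^4 + 11250m^3 + 6750m^2 + 2145m + 320 = 5(625m^5 + 1875m^4 + 2250m^3 + 1350m^2 + 429m + 64).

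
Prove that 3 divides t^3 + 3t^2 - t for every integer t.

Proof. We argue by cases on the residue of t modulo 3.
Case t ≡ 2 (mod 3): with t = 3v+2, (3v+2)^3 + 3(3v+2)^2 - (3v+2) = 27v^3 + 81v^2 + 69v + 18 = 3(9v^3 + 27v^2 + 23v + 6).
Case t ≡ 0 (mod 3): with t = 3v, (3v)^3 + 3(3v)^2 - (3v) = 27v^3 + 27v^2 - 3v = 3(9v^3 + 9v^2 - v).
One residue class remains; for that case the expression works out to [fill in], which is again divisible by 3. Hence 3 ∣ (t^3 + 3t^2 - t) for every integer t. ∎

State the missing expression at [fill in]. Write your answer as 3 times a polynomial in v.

The residues treated are {2, 0}, so the missing case is t ≡ 1 (mod 3); write t = 3v+1.
Then (3v+1)^3 + 3(3v+1)^2 - (3v+1) = 27v^3 + 54v^2 + 24v + 3 = 3(9v^3 + 18v^2 + 8v + 1).

3(9v^3 + 18v^2 + 8v + 1)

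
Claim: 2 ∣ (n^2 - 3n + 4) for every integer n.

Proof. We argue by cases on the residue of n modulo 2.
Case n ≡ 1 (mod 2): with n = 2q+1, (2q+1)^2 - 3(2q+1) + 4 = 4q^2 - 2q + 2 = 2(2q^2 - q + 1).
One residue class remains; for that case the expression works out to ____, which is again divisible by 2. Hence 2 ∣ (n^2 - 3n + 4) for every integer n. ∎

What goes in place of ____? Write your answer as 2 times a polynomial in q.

2(2q^2 - 3q + 2)

Only n ≡ 0 (mod 2) is unaccounted for. Put n = 2q:
(2q)^2 - 3(2q) + 4 expands to 4q^2 - 6q + 4,
and factoring out 2 leaves 2(2q^2 - 3q + 2).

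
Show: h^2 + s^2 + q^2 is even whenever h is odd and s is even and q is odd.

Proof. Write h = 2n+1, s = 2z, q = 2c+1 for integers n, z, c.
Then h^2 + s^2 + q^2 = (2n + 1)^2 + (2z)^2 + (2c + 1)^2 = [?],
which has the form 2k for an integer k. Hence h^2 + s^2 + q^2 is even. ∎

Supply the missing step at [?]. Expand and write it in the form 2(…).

Expanding: (2n + 1)^2 + (2z)^2 + (2c + 1)^2 = 4c^2 + 4c + 4n^2 + 4n + 4z^2 + 2.
Every term is even; pulling out the factor of 2 gives 2(2c^2 + 2c + 2n^2 + 2n + 2z^2 + 1).

2(2c^2 + 2c + 2n^2 + 2n + 2z^2 + 1)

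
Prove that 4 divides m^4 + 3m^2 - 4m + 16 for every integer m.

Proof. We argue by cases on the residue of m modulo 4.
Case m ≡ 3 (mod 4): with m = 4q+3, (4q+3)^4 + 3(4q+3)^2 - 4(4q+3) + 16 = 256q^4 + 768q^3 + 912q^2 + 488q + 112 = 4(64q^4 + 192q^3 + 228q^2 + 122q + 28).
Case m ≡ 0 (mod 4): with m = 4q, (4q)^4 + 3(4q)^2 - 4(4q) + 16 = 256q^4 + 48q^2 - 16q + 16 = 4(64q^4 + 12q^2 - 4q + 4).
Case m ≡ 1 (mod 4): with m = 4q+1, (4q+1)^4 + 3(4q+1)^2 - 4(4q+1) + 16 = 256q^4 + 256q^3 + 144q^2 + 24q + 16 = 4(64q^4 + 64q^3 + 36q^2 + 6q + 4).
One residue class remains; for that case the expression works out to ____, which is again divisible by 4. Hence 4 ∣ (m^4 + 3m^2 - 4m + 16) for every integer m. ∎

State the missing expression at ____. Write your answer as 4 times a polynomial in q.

Only m ≡ 2 (mod 4) is unaccounted for. Put m = 4q+2:
(4q+2)^4 + 3(4q+2)^2 - 4(4q+2) + 16 expands to 256q^4 + 512q^3 + 432q^2 + 160q + 36,
and factoring out 4 leaves 4(64q^4 + 128q^3 + 108q^2 + 40q + 9).

4(64q^4 + 128q^3 + 108q^2 + 40q + 9)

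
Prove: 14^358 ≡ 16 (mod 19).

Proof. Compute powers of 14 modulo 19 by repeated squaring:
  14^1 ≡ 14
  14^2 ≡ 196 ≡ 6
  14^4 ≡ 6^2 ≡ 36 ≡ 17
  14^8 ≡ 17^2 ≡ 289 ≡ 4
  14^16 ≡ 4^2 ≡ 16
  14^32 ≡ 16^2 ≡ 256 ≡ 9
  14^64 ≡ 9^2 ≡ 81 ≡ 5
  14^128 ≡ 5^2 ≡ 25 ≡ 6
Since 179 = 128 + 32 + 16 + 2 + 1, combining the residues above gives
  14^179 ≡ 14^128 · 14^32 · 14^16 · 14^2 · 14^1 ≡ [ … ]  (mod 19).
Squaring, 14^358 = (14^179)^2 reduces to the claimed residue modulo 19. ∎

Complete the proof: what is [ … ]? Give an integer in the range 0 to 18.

15

14^128 · 14^32 · 14^16 · 14^2 · 14^1 ≡ 6 · 9 · 16 · 6 · 14 = 72576.
72576 mod 19 = 15, so 14^179 ≡ 15 (mod 19).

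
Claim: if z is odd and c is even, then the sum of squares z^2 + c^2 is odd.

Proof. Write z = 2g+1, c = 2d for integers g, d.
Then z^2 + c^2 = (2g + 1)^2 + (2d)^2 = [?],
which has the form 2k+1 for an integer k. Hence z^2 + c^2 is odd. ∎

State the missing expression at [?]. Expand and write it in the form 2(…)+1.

2(2d^2 + 2g^2 + 2g) + 1

(2g + 1)^2 + (2d)^2 = 4d^2 + 4g^2 + 4g + 1
= 2(2d^2 + 2g^2 + 2g) + 1.
Since 2d^2 + 2g^2 + 2g is an integer, the sum of squares is of the form 2k+1 for an integer k.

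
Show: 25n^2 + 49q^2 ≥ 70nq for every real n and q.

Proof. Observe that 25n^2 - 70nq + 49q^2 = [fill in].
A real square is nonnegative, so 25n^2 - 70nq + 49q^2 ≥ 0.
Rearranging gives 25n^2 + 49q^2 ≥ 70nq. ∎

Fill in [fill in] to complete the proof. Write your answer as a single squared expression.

The leading and trailing coefficients are 5^2 and 7^2, and 70 = 2·5·7, so the trinomial is (5n - 7q)^2.
Hence 25n^2 - 70nq + 49q^2 ≥ 0.

(5n - 7q)^2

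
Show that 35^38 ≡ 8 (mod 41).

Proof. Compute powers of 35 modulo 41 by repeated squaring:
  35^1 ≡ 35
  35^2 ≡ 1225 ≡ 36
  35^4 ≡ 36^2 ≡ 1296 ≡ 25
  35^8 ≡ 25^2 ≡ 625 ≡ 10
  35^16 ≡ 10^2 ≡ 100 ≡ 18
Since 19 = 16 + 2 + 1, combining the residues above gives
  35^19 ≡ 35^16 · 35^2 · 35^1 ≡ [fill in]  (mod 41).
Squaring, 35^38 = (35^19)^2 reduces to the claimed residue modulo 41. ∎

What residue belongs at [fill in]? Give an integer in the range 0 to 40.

7

35^16 · 35^2 · 35^1 ≡ 18 · 36 · 35 = 22680.
22680 mod 41 = 7, so 35^19 ≡ 7 (mod 41).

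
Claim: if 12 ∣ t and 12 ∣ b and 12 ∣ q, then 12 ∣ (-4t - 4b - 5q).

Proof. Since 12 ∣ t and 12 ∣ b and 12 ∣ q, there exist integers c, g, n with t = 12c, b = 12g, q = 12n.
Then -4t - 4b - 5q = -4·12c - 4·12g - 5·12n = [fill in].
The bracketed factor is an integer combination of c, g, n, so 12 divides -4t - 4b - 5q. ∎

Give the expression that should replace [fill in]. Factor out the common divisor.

12(-4c - 4g - 5n)

Each term has a factor of 12: -4·12c - 4·12g - 5·12n = 12·(-4c - 4g - 5n).
Since -4c - 4g - 5n is an integer, 12 ∣ (-4t - 4b - 5q).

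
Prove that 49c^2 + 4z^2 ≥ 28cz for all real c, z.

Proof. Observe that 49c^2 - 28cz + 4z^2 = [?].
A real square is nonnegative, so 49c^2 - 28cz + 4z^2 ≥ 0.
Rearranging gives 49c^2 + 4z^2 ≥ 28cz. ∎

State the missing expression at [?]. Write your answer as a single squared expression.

49c^2 - 28cz + 4z^2 is a perfect-square trinomial: the outer terms are (7c)^2 and (2z)^2, and the cross term is -2·7c·2z.
So 49c^2 - 28cz + 4z^2 = (7c - 2z)^2 ≥ 0.

(7c - 2z)^2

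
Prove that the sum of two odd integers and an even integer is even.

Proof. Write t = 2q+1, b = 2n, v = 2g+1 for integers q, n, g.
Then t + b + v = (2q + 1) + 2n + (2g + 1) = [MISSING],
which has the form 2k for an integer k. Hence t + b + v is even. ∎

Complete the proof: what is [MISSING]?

2(g + n + q + 1)

Expanding: (2q + 1) + 2n + (2g + 1) = 2g + 2n + 2q + 2.
Every term is even; pulling out the factor of 2 gives 2(g + n + q + 1).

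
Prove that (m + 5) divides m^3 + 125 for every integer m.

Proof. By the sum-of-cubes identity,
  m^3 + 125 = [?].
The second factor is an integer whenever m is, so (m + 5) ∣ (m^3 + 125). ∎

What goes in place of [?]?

Polynomial division of m^3 + 125 by m + 5 leaves remainder 0 and quotient m^2 - 5m + 25.
Hence m^3 + 125 = (m + 5)(m^2 - 5m + 25).

(m + 5)(m^2 - 5m + 25)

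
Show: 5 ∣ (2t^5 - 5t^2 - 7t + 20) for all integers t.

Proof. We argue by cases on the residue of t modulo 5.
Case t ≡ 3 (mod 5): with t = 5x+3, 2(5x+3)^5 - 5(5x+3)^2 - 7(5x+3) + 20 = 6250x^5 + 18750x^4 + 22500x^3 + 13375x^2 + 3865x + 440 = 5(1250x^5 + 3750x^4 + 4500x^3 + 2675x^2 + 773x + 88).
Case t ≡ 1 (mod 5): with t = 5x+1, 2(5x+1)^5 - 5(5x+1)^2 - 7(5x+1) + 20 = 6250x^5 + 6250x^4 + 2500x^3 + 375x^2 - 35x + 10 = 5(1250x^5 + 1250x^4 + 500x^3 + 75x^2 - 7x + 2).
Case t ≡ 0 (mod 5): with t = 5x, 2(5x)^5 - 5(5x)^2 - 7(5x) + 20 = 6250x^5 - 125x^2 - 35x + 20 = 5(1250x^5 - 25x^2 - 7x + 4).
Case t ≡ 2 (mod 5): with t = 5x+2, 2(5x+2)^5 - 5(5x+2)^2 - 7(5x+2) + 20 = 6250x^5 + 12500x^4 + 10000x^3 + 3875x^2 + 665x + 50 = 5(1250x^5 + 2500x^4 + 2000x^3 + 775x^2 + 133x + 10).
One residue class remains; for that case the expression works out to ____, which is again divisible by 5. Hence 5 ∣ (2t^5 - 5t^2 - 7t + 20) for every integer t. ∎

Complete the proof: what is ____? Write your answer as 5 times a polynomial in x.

The residues treated are {3, 1, 0, 2}, so the missing case is t ≡ 4 (mod 5); write t = 5x+4.
Then 2(5x+4)^5 - 5(5x+4)^2 - 7(5x+4) + 20 = 6250x^5 + 25000x^4 + 40000x^3 + 31875x^2 + 12565x + 1960 = 5(1250x^5 + 5000x^4 + 8000x^3 + 6375x^2 + 2513x + 392).

5(1250x^5 + 5000x^4 + 8000x^3 + 6375x^2 + 2513x + 392)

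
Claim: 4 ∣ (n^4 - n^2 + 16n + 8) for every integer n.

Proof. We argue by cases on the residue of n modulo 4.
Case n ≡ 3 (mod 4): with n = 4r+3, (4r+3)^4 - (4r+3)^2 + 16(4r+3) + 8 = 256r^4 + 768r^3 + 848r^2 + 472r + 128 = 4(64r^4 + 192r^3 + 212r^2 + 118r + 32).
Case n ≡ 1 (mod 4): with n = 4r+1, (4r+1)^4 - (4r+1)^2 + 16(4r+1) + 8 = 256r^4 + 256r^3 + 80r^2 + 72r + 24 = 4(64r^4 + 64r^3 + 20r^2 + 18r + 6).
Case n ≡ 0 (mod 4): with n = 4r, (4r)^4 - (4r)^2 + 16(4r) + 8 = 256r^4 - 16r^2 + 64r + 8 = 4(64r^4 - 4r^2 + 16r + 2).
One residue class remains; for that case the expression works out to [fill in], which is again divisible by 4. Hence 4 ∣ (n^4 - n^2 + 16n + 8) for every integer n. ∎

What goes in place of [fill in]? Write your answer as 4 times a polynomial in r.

4(64r^4 + 128r^3 + 92r^2 + 44r + 13)

The residues treated are {3, 1, 0}, so the missing case is n ≡ 2 (mod 4); write n = 4r+2.
Then (4r+2)^4 - (4r+2)^2 + 16(4r+2) + 8 = 256r^4 + 512r^3 + 368r^2 + 176r + 52 = 4(64r^4 + 128r^3 + 92r^2 + 44r + 13).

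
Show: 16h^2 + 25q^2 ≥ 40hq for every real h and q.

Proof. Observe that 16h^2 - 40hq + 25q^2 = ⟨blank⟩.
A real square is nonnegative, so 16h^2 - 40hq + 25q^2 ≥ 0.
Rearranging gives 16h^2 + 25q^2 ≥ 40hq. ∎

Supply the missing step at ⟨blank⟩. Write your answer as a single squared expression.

(4h - 5q)^2

16h^2 - 40hq + 25q^2 is a perfect-square trinomial: the outer terms are (4h)^2 and (5q)^2, and the cross term is -2·4h·5q.
So 16h^2 - 40hq + 25q^2 = (4h - 5q)^2 ≥ 0.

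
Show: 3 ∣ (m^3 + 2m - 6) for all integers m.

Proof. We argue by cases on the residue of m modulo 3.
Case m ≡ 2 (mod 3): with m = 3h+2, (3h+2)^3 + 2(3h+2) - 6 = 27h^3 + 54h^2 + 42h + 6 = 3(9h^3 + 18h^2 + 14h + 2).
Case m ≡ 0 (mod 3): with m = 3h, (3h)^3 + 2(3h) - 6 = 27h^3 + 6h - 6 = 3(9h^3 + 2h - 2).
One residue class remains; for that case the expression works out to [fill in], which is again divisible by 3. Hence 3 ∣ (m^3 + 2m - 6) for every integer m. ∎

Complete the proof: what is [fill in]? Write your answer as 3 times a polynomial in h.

Only m ≡ 1 (mod 3) is unaccounted for. Put m = 3h+1:
(3h+1)^3 + 2(3h+1) - 6 expands to 27h^3 + 27h^2 + 15h - 3,
and factoring out 3 leaves 3(9h^3 + 9h^2 + 5h - 1).

3(9h^3 + 9h^2 + 5h - 1)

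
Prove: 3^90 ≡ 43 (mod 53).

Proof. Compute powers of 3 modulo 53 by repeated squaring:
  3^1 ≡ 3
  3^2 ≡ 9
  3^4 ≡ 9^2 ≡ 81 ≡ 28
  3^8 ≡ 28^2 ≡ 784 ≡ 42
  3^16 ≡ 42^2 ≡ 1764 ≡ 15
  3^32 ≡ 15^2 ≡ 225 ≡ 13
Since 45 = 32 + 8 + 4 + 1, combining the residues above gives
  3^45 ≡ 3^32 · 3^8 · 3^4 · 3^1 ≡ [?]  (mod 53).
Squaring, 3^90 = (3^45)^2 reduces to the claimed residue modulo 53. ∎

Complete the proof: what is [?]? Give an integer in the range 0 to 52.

19

Multiply the listed residues: 13 · 42 · 28 · 3 = 546 → 15288 → 45864.
Reducing modulo 53: 45864 = 865·53 + 19, so 3^45 ≡ 19.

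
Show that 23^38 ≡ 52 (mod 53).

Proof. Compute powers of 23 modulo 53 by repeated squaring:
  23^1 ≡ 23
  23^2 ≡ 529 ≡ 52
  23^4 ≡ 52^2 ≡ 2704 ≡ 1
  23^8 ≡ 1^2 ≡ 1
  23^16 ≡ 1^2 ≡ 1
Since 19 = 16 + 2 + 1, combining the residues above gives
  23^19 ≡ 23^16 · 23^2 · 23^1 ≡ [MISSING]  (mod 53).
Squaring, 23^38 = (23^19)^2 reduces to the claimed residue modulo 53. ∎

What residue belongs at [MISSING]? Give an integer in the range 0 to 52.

23^16 · 23^2 · 23^1 ≡ 1 · 52 · 23 = 1196.
1196 mod 53 = 30, so 23^19 ≡ 30 (mod 53).

30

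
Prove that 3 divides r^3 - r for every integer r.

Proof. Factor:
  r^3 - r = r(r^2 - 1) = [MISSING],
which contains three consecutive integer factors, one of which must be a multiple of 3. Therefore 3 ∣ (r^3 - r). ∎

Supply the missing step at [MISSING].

(r - 1)r(r + 1)

r(r^2 - 1) = r(r - 1)(r + 1) = (r - 1)r(r + 1).
These three factors are consecutive integers, so their product is divisible by 3.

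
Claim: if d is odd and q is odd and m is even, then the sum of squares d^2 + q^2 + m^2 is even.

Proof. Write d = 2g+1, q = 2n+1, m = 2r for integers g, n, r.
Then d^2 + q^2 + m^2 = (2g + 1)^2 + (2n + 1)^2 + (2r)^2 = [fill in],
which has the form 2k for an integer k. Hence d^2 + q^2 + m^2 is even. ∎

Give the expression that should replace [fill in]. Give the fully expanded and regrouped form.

(2g + 1)^2 + (2n + 1)^2 + (2r)^2 = 4g^2 + 4g + 4n^2 + 4n + 4r^2 + 2
= 2(2g^2 + 2g + 2n^2 + 2n + 2r^2 + 1).
Since 2g^2 + 2g + 2n^2 + 2n + 2r^2 + 1 is an integer, the sum of squares is of the form 2k for an integer k.

2(2g^2 + 2g + 2n^2 + 2n + 2r^2 + 1)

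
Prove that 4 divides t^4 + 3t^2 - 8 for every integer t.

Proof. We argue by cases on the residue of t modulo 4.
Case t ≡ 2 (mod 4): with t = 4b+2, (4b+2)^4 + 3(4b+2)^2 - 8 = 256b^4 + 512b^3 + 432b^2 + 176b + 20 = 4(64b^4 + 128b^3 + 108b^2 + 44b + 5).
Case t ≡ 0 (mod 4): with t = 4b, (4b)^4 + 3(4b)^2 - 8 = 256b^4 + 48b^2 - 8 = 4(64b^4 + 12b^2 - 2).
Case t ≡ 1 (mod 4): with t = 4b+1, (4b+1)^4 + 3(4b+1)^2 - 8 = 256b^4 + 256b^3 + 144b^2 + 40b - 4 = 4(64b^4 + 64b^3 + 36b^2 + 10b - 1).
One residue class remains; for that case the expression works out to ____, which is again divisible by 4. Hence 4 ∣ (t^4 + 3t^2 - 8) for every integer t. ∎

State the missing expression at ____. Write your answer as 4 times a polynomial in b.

The residues treated are {2, 0, 1}, so the missing case is t ≡ 3 (mod 4); write t = 4b+3.
Then (4b+3)^4 + 3(4b+3)^2 - 8 = 256b^4 + 768b^3 + 912b^2 + 504b + 100 = 4(64b^4 + 192b^3 + 228b^2 + 126b + 25).

4(64b^4 + 192b^3 + 228b^2 + 126b + 25)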